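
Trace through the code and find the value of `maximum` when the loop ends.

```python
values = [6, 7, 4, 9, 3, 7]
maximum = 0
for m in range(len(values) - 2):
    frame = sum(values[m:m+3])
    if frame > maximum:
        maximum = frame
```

Let's trace through this code step by step.

Initialize: values = [6, 7, 4, 9, 3, 7]
Initialize: maximum = 0
Entering loop: for m in range(len(values) - 2):
After iteration 1: m = 0, maximum = 17, frame = 17
After iteration 2: m = 1, maximum = 20, frame = 20
After iteration 3: m = 2, maximum = 20, frame = 16
After iteration 4: m = 3, maximum = 20, frame = 19
Loop ends.

Final answer: 20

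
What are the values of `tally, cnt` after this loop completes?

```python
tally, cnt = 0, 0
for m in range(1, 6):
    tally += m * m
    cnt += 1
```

Let's trace through this code step by step.

Initialize: tally = 0
Initialize: cnt = 0
Entering loop: for m in range(1, 6):
After iteration 1: m = 1, tally = 1, cnt = 1
After iteration 2: m = 2, tally = 5, cnt = 2
After iteration 3: m = 3, tally = 14, cnt = 3
After iteration 4: m = 4, tally = 30, cnt = 4
After iteration 5: m = 5, tally = 55, cnt = 5
Loop ends.

Final answer: 55, 5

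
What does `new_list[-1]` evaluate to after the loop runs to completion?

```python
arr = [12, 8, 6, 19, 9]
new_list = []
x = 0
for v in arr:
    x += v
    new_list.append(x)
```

Let's trace through this code step by step.

Initialize: arr = [12, 8, 6, 19, 9]
Initialize: new_list = []
Initialize: x = 0
Entering loop: for v in arr:
After iteration 1: v = 12, new_list = [12], x = 12
After iteration 2: v = 8, new_list = [12, 20], x = 20
After iteration 3: v = 6, new_list = [12, 20, 26], x = 26
After iteration 4: v = 19, new_list = [12, 20, 26, 45], x = 45
After iteration 5: v = 9, new_list = [12, 20, 26, 45, 54], x = 54
Loop ends.
new_list[-1] = 54

Final answer: 54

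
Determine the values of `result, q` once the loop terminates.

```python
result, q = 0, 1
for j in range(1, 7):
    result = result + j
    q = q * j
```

Let's trace through this code step by step.

Initialize: result = 0
Initialize: q = 1
Entering loop: for j in range(1, 7):
After iteration 1: j = 1, result = 1, q = 1
After iteration 2: j = 2, result = 3, q = 2
After iteration 3: j = 3, result = 6, q = 6
After iteration 4: j = 4, result = 10, q = 24
After iteration 5: j = 5, result = 15, q = 120
After iteration 6: j = 6, result = 21, q = 720
Loop ends.

Final answer: 21, 720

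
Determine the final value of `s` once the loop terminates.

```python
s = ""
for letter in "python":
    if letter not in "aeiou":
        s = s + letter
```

Let's trace through this code step by step.

Initialize: s = ''
Entering loop: for letter in "python":
After iteration 1: letter = 'p', s = 'p'
After iteration 2: letter = 'y', s = 'py'
After iteration 3: letter = 't', s = 'pyt'
After iteration 4: letter = 'h', s = 'pyth'
After iteration 5: letter = 'o', s = 'pyth'
After iteration 6: letter = 'n', s = 'pythn'
Loop ends.

Final answer: 'pythn'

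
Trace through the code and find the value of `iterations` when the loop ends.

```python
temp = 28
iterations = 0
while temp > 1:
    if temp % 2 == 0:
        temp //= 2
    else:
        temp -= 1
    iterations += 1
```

Let's trace through this code step by step.

Initialize: temp = 28
Initialize: iterations = 0
Entering loop: while temp > 1:
After iteration 1: temp = 14, iterations = 1
After iteration 2: temp = 7, iterations = 2
After iteration 3: temp = 6, iterations = 3
After iteration 4: temp = 3, iterations = 4
After iteration 5: temp = 2, iterations = 5
After iteration 6: temp = 1, iterations = 6
Loop ends.

Final answer: 6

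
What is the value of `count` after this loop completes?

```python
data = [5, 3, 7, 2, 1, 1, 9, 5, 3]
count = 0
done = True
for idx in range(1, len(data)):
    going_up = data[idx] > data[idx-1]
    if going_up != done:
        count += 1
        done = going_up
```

Let's trace through this code step by step.

Initialize: data = [5, 3, 7, 2, 1, 1, 9, 5, 3]
Initialize: count = 0
Initialize: done = True
Entering loop: for idx in range(1, len(data)):
After iteration 1: idx = 1, count = 1, done = False, going_up = False
After iteration 2: idx = 2, count = 2, done = True, going_up = True
After iteration 3: idx = 3, count = 3, done = False, going_up = False
After iteration 4: idx = 4, count = 3, done = False, going_up = False
After iteration 5: idx = 5, count = 3, done = False, going_up = False
After iteration 6: idx = 6, count = 4, done = True, going_up = True
After iteration 7: idx = 7, count = 5, done = False, going_up = False
After iteration 8: idx = 8, count = 5, done = False, going_up = False
Loop ends.

Final answer: 5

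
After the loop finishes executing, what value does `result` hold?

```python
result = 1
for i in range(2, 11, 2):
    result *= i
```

Let's trace through this code step by step.

Initialize: result = 1
Entering loop: for i in range(2, 11, 2):
After iteration 1: i = 2, result = 2
After iteration 2: i = 4, result = 8
After iteration 3: i = 6, result = 48
After iteration 4: i = 8, result = 384
After iteration 5: i = 10, result = 3840
Loop ends.

Final answer: 3840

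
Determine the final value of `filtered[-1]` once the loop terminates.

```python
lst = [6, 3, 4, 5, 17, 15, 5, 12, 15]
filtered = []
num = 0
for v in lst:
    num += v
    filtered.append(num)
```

Let's trace through this code step by step.

Initialize: lst = [6, 3, 4, 5, 17, 15, 5, 12, 15]
Initialize: filtered = []
Initialize: num = 0
Entering loop: for v in lst:
After iteration 1: v = 6, filtered = [6], num = 6
After iteration 2: v = 3, filtered = [6, 9], num = 9
After iteration 3: v = 4, filtered = [6, 9, 13], num = 13
After iteration 4: v = 5, filtered = [6, 9, 13, 18], num = 18
After iteration 5: v = 17, filtered = [6, 9, 13, 18, 35], num = 35
After iteration 6: v = 15, filtered = [6, 9, 13, 18, 35, 50], num = 50
After iteration 7: v = 5, filtered = [6, 9, 13, 18, 35, 50, 55], num = 55
After iteration 8: v = 12, filtered = [6, 9, 13, 18, 35, 50, 55, 67], num = 67
After iteration 9: v = 15, filtered = [6, 9, 13, 18, 35, 50, 55, 67, 82], num = 82
Loop ends.
filtered[-1] = 82

Final answer: 82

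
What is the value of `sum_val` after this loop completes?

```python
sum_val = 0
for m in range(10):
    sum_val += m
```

Let's trace through this code step by step.

Initialize: sum_val = 0
Entering loop: for m in range(10):
After iteration 1: m = 0, sum_val = 0
After iteration 2: m = 1, sum_val = 1
After iteration 3: m = 2, sum_val = 3
After iteration 4: m = 3, sum_val = 6
After iteration 5: m = 4, sum_val = 10
After iteration 6: m = 5, sum_val = 15
After iteration 7: m = 6, sum_val = 21
After iteration 8: m = 7, sum_val = 28
After iteration 9: m = 8, sum_val = 36
After iteration 10: m = 9, sum_val = 45
Loop ends.

Final answer: 45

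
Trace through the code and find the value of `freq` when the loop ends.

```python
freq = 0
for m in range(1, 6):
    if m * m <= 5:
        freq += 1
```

Let's trace through this code step by step.

Initialize: freq = 0
Entering loop: for m in range(1, 6):
After iteration 1: m = 1, freq = 1
After iteration 2: m = 2, freq = 2
After iteration 3: m = 3, freq = 2
After iteration 4: m = 4, freq = 2
After iteration 5: m = 5, freq = 2
Loop ends.

Final answer: 2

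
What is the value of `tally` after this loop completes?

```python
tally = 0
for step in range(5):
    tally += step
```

Let's trace through this code step by step.

Initialize: tally = 0
Entering loop: for step in range(5):
After iteration 1: step = 0, tally = 0
After iteration 2: step = 1, tally = 1
After iteration 3: step = 2, tally = 3
After iteration 4: step = 3, tally = 6
After iteration 5: step = 4, tally = 10
Loop ends.

Final answer: 10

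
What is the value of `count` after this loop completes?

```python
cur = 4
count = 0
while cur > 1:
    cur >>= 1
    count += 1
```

Let's trace through this code step by step.

Initialize: cur = 4
Initialize: count = 0
Entering loop: while cur > 1:
After iteration 1: cur = 2, count = 1
After iteration 2: cur = 1, count = 2
Loop ends.

Final answer: 2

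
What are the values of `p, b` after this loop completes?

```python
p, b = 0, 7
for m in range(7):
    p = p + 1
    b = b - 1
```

Let's trace through this code step by step.

Initialize: p = 0
Initialize: b = 7
Entering loop: for m in range(7):
After iteration 1: m = 0, p = 1, b = 6
After iteration 2: m = 1, p = 2, b = 5
After iteration 3: m = 2, p = 3, b = 4
After iteration 4: m = 3, p = 4, b = 3
After iteration 5: m = 4, p = 5, b = 2
After iteration 6: m = 5, p = 6, b = 1
After iteration 7: m = 6, p = 7, b = 0
Loop ends.

Final answer: 7, 0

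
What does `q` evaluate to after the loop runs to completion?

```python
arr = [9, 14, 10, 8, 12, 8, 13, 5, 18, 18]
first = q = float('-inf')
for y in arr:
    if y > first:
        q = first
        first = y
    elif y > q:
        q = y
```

Let's trace through this code step by step.

Initialize: arr = [9, 14, 10, 8, 12, 8, 13, 5, 18, 18]
Initialize: first = -inf
Initialize: q = -inf
Entering loop: for y in arr:
After iteration 1: y = 9, first = 9, q = -inf
After iteration 2: y = 14, first = 14, q = 9
After iteration 3: y = 10, first = 14, q = 10
After iteration 4: y = 8, first = 14, q = 10
After iteration 5: y = 12, first = 14, q = 12
After iteration 6: y = 8, first = 14, q = 12
After iteration 7: y = 13, first = 14, q = 13
After iteration 8: y = 5, first = 14, q = 13
After iteration 9: y = 18, first = 18, q = 14
After iteration 10: y = 18, first = 18, q = 18
Loop ends.

Final answer: 18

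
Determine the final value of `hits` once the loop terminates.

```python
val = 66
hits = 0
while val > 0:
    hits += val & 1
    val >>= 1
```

Let's trace through this code step by step.

Initialize: val = 66
Initialize: hits = 0
Entering loop: while val > 0:
After iteration 1: val = 33, hits = 0
After iteration 2: val = 16, hits = 1
After iteration 3: val = 8, hits = 1
After iteration 4: val = 4, hits = 1
After iteration 5: val = 2, hits = 1
After iteration 6: val = 1, hits = 1
After iteration 7: val = 0, hits = 2
Loop ends.

Final answer: 2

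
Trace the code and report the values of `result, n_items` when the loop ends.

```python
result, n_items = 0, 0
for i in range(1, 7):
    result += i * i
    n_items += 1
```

Let's trace through this code step by step.

Initialize: result = 0
Initialize: n_items = 0
Entering loop: for i in range(1, 7):
After iteration 1: i = 1, result = 1, n_items = 1
After iteration 2: i = 2, result = 5, n_items = 2
After iteration 3: i = 3, result = 14, n_items = 3
After iteration 4: i = 4, result = 30, n_items = 4
After iteration 5: i = 5, result = 55, n_items = 5
After iteration 6: i = 6, result = 91, n_items = 6
Loop ends.

Final answer: 91, 6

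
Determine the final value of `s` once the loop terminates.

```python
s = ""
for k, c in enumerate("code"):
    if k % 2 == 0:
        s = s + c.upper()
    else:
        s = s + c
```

Let's trace through this code step by step.

Initialize: s = ''
Entering loop: for k, c in enumerate("code"):
After iteration 1: k = 0, c = 'c', s = 'C'
After iteration 2: k = 1, c = 'o', s = 'Co'
After iteration 3: k = 2, c = 'd', s = 'CoD'
After iteration 4: k = 3, c = 'e', s = 'CoDe'
Loop ends.

Final answer: 'CoDe'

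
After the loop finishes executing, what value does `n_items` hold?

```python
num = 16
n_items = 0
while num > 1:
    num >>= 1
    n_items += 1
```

Let's trace through this code step by step.

Initialize: num = 16
Initialize: n_items = 0
Entering loop: while num > 1:
After iteration 1: num = 8, n_items = 1
After iteration 2: num = 4, n_items = 2
After iteration 3: num = 2, n_items = 3
After iteration 4: num = 1, n_items = 4
Loop ends.

Final answer: 4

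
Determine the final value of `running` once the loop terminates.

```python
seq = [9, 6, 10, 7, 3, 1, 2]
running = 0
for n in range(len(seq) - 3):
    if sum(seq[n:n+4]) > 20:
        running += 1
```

Let's trace through this code step by step.

Initialize: seq = [9, 6, 10, 7, 3, 1, 2]
Initialize: running = 0
Entering loop: for n in range(len(seq) - 3):
After iteration 1: n = 0, running = 1
After iteration 2: n = 1, running = 2
After iteration 3: n = 2, running = 3
After iteration 4: n = 3, running = 3
Loop ends.

Final answer: 3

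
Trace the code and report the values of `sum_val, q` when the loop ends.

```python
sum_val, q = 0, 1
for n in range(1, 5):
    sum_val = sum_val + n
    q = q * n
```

Let's trace through this code step by step.

Initialize: sum_val = 0
Initialize: q = 1
Entering loop: for n in range(1, 5):
After iteration 1: n = 1, sum_val = 1, q = 1
After iteration 2: n = 2, sum_val = 3, q = 2
After iteration 3: n = 3, sum_val = 6, q = 6
After iteration 4: n = 4, sum_val = 10, q = 24
Loop ends.

Final answer: 10, 24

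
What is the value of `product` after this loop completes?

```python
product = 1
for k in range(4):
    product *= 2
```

Let's trace through this code step by step.

Initialize: product = 1
Entering loop: for k in range(4):
After iteration 1: k = 0, product = 2
After iteration 2: k = 1, product = 4
After iteration 3: k = 2, product = 8
After iteration 4: k = 3, product = 16
Loop ends.

Final answer: 16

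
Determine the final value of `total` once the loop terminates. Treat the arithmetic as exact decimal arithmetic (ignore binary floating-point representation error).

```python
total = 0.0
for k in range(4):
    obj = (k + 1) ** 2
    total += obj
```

Let's trace through this code step by step.

Initialize: total = 0.0
Entering loop: for k in range(4):
After iteration 1: k = 0, total = 1.0, obj = 1
After iteration 2: k = 1, total = 5.0, obj = 4
After iteration 3: k = 2, total = 14.0, obj = 9
After iteration 4: k = 3, total = 30.0, obj = 16
Loop ends.

Final answer: 30.0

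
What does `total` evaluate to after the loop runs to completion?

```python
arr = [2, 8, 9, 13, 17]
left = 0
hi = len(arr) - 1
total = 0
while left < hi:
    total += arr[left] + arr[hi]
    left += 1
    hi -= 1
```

Let's trace through this code step by step.

Initialize: arr = [2, 8, 9, 13, 17]
Initialize: left = 0
Initialize: hi = 4
Initialize: total = 0
Entering loop: while left < hi:
After iteration 1: left = 1, hi = 3, total = 19
After iteration 2: left = 2, hi = 2, total = 40
Loop ends.

Final answer: 40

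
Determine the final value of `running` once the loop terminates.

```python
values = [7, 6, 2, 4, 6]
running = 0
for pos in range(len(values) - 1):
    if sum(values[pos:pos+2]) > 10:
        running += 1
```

Let's trace through this code step by step.

Initialize: values = [7, 6, 2, 4, 6]
Initialize: running = 0
Entering loop: for pos in range(len(values) - 1):
After iteration 1: pos = 0, running = 1
After iteration 2: pos = 1, running = 1
After iteration 3: pos = 2, running = 1
After iteration 4: pos = 3, running = 1
Loop ends.

Final answer: 1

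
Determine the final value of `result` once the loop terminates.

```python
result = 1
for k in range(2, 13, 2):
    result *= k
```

Let's trace through this code step by step.

Initialize: result = 1
Entering loop: for k in range(2, 13, 2):
After iteration 1: k = 2, result = 2
After iteration 2: k = 4, result = 8
After iteration 3: k = 6, result = 48
After iteration 4: k = 8, result = 384
After iteration 5: k = 10, result = 3840
After iteration 6: k = 12, result = 46080
Loop ends.

Final answer: 46080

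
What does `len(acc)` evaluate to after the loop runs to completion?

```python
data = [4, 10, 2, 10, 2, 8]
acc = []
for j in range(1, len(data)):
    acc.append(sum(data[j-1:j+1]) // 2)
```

Let's trace through this code step by step.

Initialize: data = [4, 10, 2, 10, 2, 8]
Initialize: acc = []
Entering loop: for j in range(1, len(data)):
After iteration 1: j = 1, acc = [7]
After iteration 2: j = 2, acc = [7, 6]
After iteration 3: j = 3, acc = [7, 6, 6]
After iteration 4: j = 4, acc = [7, 6, 6, 6]
After iteration 5: j = 5, acc = [7, 6, 6, 6, 5]
Loop ends.
len(acc) = 5

Final answer: 5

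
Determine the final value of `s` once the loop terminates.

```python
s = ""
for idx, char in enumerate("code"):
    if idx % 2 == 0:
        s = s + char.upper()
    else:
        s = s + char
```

Let's trace through this code step by step.

Initialize: s = ''
Entering loop: for idx, char in enumerate("code"):
After iteration 1: idx = 0, char = 'c', s = 'C'
After iteration 2: idx = 1, char = 'o', s = 'Co'
After iteration 3: idx = 2, char = 'd', s = 'CoD'
After iteration 4: idx = 3, char = 'e', s = 'CoDe'
Loop ends.

Final answer: 'CoDe'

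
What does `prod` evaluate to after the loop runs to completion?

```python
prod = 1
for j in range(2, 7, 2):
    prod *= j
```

Let's trace through this code step by step.

Initialize: prod = 1
Entering loop: for j in range(2, 7, 2):
After iteration 1: j = 2, prod = 2
After iteration 2: j = 4, prod = 8
After iteration 3: j = 6, prod = 48
Loop ends.

Final answer: 48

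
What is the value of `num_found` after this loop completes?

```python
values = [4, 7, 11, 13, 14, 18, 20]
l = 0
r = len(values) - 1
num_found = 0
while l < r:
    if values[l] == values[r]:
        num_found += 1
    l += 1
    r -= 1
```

Let's trace through this code step by step.

Initialize: values = [4, 7, 11, 13, 14, 18, 20]
Initialize: l = 0
Initialize: r = 6
Initialize: num_found = 0
Entering loop: while l < r:
After iteration 1: l = 1, r = 5, num_found = 0
After iteration 2: l = 2, r = 4, num_found = 0
After iteration 3: l = 3, r = 3, num_found = 0
Loop ends.

Final answer: 0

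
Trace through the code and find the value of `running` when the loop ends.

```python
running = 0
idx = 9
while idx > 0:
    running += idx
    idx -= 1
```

Let's trace through this code step by step.

Initialize: running = 0
Initialize: idx = 9
Entering loop: while idx > 0:
After iteration 1: running = 9, idx = 8
After iteration 2: running = 17, idx = 7
After iteration 3: running = 24, idx = 6
After iteration 4: running = 30, idx = 5
After iteration 5: running = 35, idx = 4
After iteration 6: running = 39, idx = 3
After iteration 7: running = 42, idx = 2
After iteration 8: running = 44, idx = 1
After iteration 9: running = 45, idx = 0
Loop ends.

Final answer: 45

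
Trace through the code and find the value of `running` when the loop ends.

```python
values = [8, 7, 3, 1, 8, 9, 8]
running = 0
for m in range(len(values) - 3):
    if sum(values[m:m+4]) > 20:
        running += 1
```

Let's trace through this code step by step.

Initialize: values = [8, 7, 3, 1, 8, 9, 8]
Initialize: running = 0
Entering loop: for m in range(len(values) - 3):
After iteration 1: m = 0, running = 0
After iteration 2: m = 1, running = 0
After iteration 3: m = 2, running = 1
After iteration 4: m = 3, running = 2
Loop ends.

Final answer: 2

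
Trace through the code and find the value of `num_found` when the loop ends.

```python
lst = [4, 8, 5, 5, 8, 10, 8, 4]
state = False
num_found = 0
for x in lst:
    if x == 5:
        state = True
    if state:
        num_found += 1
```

Let's trace through this code step by step.

Initialize: lst = [4, 8, 5, 5, 8, 10, 8, 4]
Initialize: state = False
Initialize: num_found = 0
Entering loop: for x in lst:
After iteration 1: x = 4, state = False, num_found = 0
After iteration 2: x = 8, state = False, num_found = 0
After iteration 3: x = 5, state = True, num_found = 1
After iteration 4: x = 5, state = True, num_found = 2
After iteration 5: x = 8, state = True, num_found = 3
After iteration 6: x = 10, state = True, num_found = 4
After iteration 7: x = 8, state = True, num_found = 5
After iteration 8: x = 4, state = True, num_found = 6
Loop ends.

Final answer: 6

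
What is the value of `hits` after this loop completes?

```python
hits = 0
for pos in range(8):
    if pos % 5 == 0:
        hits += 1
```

Let's trace through this code step by step.

Initialize: hits = 0
Entering loop: for pos in range(8):
After iteration 1: pos = 0, hits = 1
After iteration 2: pos = 1, hits = 1
After iteration 3: pos = 2, hits = 1
After iteration 4: pos = 3, hits = 1
After iteration 5: pos = 4, hits = 1
After iteration 6: pos = 5, hits = 2
After iteration 7: pos = 6, hits = 2
After iteration 8: pos = 7, hits = 2
Loop ends.

Final answer: 2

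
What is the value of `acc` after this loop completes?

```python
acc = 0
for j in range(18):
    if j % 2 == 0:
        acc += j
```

Let's trace through this code step by step.

Initialize: acc = 0
Entering loop: for j in range(18):
After iteration 1: j = 0, acc = 0
After iteration 2: j = 1, acc = 0
After iteration 3: j = 2, acc = 2
After iteration 4: j = 3, acc = 2
After iteration 5: j = 4, acc = 6
After iteration 6: j = 5, acc = 6
After iteration 7: j = 6, acc = 12
After iteration 8: j = 7, acc = 12
After iteration 9: j = 8, acc = 20
After iteration 10: j = 9, acc = 20
After iteration 11: j = 10, acc = 30
After iteration 12: j = 11, acc = 30
After iteration 13: j = 12, acc = 42
After iteration 14: j = 13, acc = 42
After iteration 15: j = 14, acc = 56
After iteration 16: j = 15, acc = 56
After iteration 17: j = 16, acc = 72
After iteration 18: j = 17, acc = 72
Loop ends.

Final answer: 72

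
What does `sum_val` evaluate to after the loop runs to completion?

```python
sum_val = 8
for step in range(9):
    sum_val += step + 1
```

Let's trace through this code step by step.

Initialize: sum_val = 8
Entering loop: for step in range(9):
After iteration 1: step = 0, sum_val = 9
After iteration 2: step = 1, sum_val = 11
After iteration 3: step = 2, sum_val = 14
After iteration 4: step = 3, sum_val = 18
After iteration 5: step = 4, sum_val = 23
After iteration 6: step = 5, sum_val = 29
After iteration 7: step = 6, sum_val = 36
After iteration 8: step = 7, sum_val = 44
After iteration 9: step = 8, sum_val = 53
Loop ends.

Final answer: 53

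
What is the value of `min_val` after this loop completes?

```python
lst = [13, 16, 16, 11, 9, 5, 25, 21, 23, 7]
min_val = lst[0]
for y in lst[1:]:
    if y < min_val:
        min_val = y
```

Let's trace through this code step by step.

Initialize: lst = [13, 16, 16, 11, 9, 5, 25, 21, 23, 7]
Initialize: min_val = 13
Entering loop: for y in lst[1:]:
After iteration 1: y = 16, min_val = 13
After iteration 2: y = 16, min_val = 13
After iteration 3: y = 11, min_val = 11
After iteration 4: y = 9, min_val = 9
After iteration 5: y = 5, min_val = 5
After iteration 6: y = 25, min_val = 5
After iteration 7: y = 21, min_val = 5
After iteration 8: y = 23, min_val = 5
After iteration 9: y = 7, min_val = 5
Loop ends.

Final answer: 5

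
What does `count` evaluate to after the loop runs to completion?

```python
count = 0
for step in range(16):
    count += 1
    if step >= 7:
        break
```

Let's trace through this code step by step.

Initialize: count = 0
Entering loop: for step in range(16):
After iteration 1: step = 0, count = 1
After iteration 2: step = 1, count = 2
After iteration 3: step = 2, count = 3
After iteration 4: step = 3, count = 4
After iteration 5: step = 4, count = 5
After iteration 6: step = 5, count = 6
After iteration 7: step = 6, count = 7
After iteration 8: step = 7, count = 8
Loop ends.

Final answer: 8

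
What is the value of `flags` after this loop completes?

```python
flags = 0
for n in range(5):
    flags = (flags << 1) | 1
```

Let's trace through this code step by step.

Initialize: flags = 0
Entering loop: for n in range(5):
After iteration 1: n = 0, flags = 1
After iteration 2: n = 1, flags = 3
After iteration 3: n = 2, flags = 7
After iteration 4: n = 3, flags = 15
After iteration 5: n = 4, flags = 31
Loop ends.

Final answer: 31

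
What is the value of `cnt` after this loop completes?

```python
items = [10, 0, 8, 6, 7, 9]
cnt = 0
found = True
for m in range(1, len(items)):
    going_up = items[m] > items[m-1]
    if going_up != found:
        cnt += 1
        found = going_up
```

Let's trace through this code step by step.

Initialize: items = [10, 0, 8, 6, 7, 9]
Initialize: cnt = 0
Initialize: found = True
Entering loop: for m in range(1, len(items)):
After iteration 1: m = 1, cnt = 1, found = False, going_up = False
After iteration 2: m = 2, cnt = 2, found = True, going_up = True
After iteration 3: m = 3, cnt = 3, found = False, going_up = False
After iteration 4: m = 4, cnt = 4, found = True, going_up = True
After iteration 5: m = 5, cnt = 4, found = True, going_up = True
Loop ends.

Final answer: 4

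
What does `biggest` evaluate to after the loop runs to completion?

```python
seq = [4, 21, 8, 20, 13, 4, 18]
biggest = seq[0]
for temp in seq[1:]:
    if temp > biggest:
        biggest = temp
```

Let's trace through this code step by step.

Initialize: seq = [4, 21, 8, 20, 13, 4, 18]
Initialize: biggest = 4
Entering loop: for temp in seq[1:]:
After iteration 1: temp = 21, biggest = 21
After iteration 2: temp = 8, biggest = 21
After iteration 3: temp = 20, biggest = 21
After iteration 4: temp = 13, biggest = 21
After iteration 5: temp = 4, biggest = 21
After iteration 6: temp = 18, biggest = 21
Loop ends.

Final answer: 21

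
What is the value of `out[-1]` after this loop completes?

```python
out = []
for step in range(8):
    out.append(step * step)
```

Let's trace through this code step by step.

Initialize: out = []
Entering loop: for step in range(8):
After iteration 1: step = 0, out = [0]
After iteration 2: step = 1, out = [0, 1]
After iteration 3: step = 2, out = [0, 1, 4]
After iteration 4: step = 3, out = [0, 1, 4, 9]
After iteration 5: step = 4, out = [0, 1, 4, 9, 16]
After iteration 6: step = 5, out = [0, 1, 4, 9, 16, 25]
After iteration 7: step = 6, out = [0, 1, 4, 9, 16, 25, 36]
After iteration 8: step = 7, out = [0, 1, 4, 9, 16, 25, 36, 49]
Loop ends.
out[-1] = 49

Final answer: 49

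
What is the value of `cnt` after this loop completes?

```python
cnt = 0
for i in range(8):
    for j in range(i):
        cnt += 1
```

Let's trace through this code step by step.

Initialize: cnt = 0
Entering loop: for i in range(8):
After iteration 1: i = 0, cnt = 0
After iteration 2: i = 1, cnt = 1, j = 0
After iteration 3: i = 2, cnt = 3, j = 1
After iteration 4: i = 3, cnt = 6, j = 2
After iteration 5: i = 4, cnt = 10, j = 3
After iteration 6: i = 5, cnt = 15, j = 4
After iteration 7: i = 6, cnt = 21, j = 5
After iteration 8: i = 7, cnt = 28, j = 6
Loop ends.

Final answer: 28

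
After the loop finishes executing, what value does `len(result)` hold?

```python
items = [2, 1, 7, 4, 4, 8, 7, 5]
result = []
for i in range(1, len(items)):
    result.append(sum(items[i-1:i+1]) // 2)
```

Let's trace through this code step by step.

Initialize: items = [2, 1, 7, 4, 4, 8, 7, 5]
Initialize: result = []
Entering loop: for i in range(1, len(items)):
After iteration 1: i = 1, result = [1]
After iteration 2: i = 2, result = [1, 4]
After iteration 3: i = 3, result = [1, 4, 5]
After iteration 4: i = 4, result = [1, 4, 5, 4]
After iteration 5: i = 5, result = [1, 4, 5, 4, 6]
After iteration 6: i = 6, result = [1, 4, 5, 4, 6, 7]
After iteration 7: i = 7, result = [1, 4, 5, 4, 6, 7, 6]
Loop ends.
len(result) = 7

Final answer: 7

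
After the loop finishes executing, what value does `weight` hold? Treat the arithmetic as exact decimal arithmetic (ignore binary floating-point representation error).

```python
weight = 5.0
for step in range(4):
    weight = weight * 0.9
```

Let's trace through this code step by step.

Initialize: weight = 5.0
Entering loop: for step in range(4):
After iteration 1: step = 0, weight = 4.5
After iteration 2: step = 1, weight = 4.05
After iteration 3: step = 2, weight = 3.645
After iteration 4: step = 3, weight = 3.2805
Loop ends.

Final answer: 3.2805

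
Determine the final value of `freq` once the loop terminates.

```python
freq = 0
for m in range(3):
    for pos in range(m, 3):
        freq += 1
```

Let's trace through this code step by step.

Initialize: freq = 0
Entering loop: for m in range(3):
After iteration 1: m = 0, freq = 3
After iteration 2: m = 1, freq = 5
After iteration 3: m = 2, freq = 6
Loop ends.

Final answer: 6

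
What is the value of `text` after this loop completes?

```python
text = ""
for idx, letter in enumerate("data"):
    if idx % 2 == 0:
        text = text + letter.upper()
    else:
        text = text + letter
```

Let's trace through this code step by step.

Initialize: text = ''
Entering loop: for idx, letter in enumerate("data"):
After iteration 1: idx = 0, letter = 'd', text = 'D'
After iteration 2: idx = 1, letter = 'a', text = 'Da'
After iteration 3: idx = 2, letter = 't', text = 'DaT'
After iteration 4: idx = 3, letter = 'a', text = 'DaTa'
Loop ends.

Final answer: 'DaTa'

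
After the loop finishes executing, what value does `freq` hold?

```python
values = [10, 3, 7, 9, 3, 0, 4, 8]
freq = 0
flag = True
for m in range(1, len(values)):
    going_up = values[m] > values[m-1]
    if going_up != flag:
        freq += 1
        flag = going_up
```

Let's trace through this code step by step.

Initialize: values = [10, 3, 7, 9, 3, 0, 4, 8]
Initialize: freq = 0
Initialize: flag = True
Entering loop: for m in range(1, len(values)):
After iteration 1: m = 1, freq = 1, flag = False, going_up = False
After iteration 2: m = 2, freq = 2, flag = True, going_up = True
After iteration 3: m = 3, freq = 2, flag = True, going_up = True
After iteration 4: m = 4, freq = 3, flag = False, going_up = False
After iteration 5: m = 5, freq = 3, flag = False, going_up = False
After iteration 6: m = 6, freq = 4, flag = True, going_up = True
After iteration 7: m = 7, freq = 4, flag = True, going_up = True
Loop ends.

Final answer: 4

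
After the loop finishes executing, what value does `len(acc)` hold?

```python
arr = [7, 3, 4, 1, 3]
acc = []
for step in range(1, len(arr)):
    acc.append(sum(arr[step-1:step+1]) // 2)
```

Let's trace through this code step by step.

Initialize: arr = [7, 3, 4, 1, 3]
Initialize: acc = []
Entering loop: for step in range(1, len(arr)):
After iteration 1: step = 1, acc = [5]
After iteration 2: step = 2, acc = [5, 3]
After iteration 3: step = 3, acc = [5, 3, 2]
After iteration 4: step = 4, acc = [5, 3, 2, 2]
Loop ends.
len(acc) = 4

Final answer: 4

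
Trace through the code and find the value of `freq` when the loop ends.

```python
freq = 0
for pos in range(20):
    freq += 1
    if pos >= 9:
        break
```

Let's trace through this code step by step.

Initialize: freq = 0
Entering loop: for pos in range(20):
After iteration 1: pos = 0, freq = 1
After iteration 2: pos = 1, freq = 2
After iteration 3: pos = 2, freq = 3
After iteration 4: pos = 3, freq = 4
After iteration 5: pos = 4, freq = 5
After iteration 6: pos = 5, freq = 6
After iteration 7: pos = 6, freq = 7
After iteration 8: pos = 7, freq = 8
After iteration 9: pos = 8, freq = 9
After iteration 10: pos = 9, freq = 10
Loop ends.

Final answer: 10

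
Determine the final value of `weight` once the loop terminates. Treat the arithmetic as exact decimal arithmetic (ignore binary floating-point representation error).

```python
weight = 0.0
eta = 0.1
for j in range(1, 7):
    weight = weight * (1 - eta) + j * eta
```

Let's trace through this code step by step.

Initialize: weight = 0.0
Initialize: eta = 0.1
Entering loop: for j in range(1, 7):
After iteration 1: j = 1, weight = 0.1
After iteration 2: j = 2, weight = 0.29
After iteration 3: j = 3, weight = 0.561
After iteration 4: j = 4, weight = 0.9049
After iteration 5: j = 5, weight = 1.31441
After iteration 6: j = 6, weight = 1.782969
Loop ends.

Final answer: 1.782969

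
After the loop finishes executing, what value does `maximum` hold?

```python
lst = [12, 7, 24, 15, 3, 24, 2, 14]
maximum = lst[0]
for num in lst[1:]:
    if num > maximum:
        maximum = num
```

Let's trace through this code step by step.

Initialize: lst = [12, 7, 24, 15, 3, 24, 2, 14]
Initialize: maximum = 12
Entering loop: for num in lst[1:]:
After iteration 1: num = 7, maximum = 12
After iteration 2: num = 24, maximum = 24
After iteration 3: num = 15, maximum = 24
After iteration 4: num = 3, maximum = 24
After iteration 5: num = 24, maximum = 24
After iteration 6: num = 2, maximum = 24
After iteration 7: num = 14, maximum = 24
Loop ends.

Final answer: 24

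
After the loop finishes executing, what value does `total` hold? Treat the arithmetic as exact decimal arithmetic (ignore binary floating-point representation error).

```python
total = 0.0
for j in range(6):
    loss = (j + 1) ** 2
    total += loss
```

Let's trace through this code step by step.

Initialize: total = 0.0
Entering loop: for j in range(6):
After iteration 1: j = 0, total = 1.0, loss = 1
After iteration 2: j = 1, total = 5.0, loss = 4
After iteration 3: j = 2, total = 14.0, loss = 9
After iteration 4: j = 3, total = 30.0, loss = 16
After iteration 5: j = 4, total = 55.0, loss = 25
After iteration 6: j = 5, total = 91.0, loss = 36
Loop ends.

Final answer: 91.0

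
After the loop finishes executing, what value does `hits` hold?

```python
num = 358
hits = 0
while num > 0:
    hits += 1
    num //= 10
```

Let's trace through this code step by step.

Initialize: num = 358
Initialize: hits = 0
Entering loop: while num > 0:
After iteration 1: num = 35, hits = 1
After iteration 2: num = 3, hits = 2
After iteration 3: num = 0, hits = 3
Loop ends.

Final answer: 3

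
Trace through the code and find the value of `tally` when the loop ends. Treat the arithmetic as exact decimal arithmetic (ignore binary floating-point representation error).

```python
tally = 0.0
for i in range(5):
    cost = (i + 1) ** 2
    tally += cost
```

Let's trace through this code step by step.

Initialize: tally = 0.0
Entering loop: for i in range(5):
After iteration 1: i = 0, tally = 1.0, cost = 1
After iteration 2: i = 1, tally = 5.0, cost = 4
After iteration 3: i = 2, tally = 14.0, cost = 9
After iteration 4: i = 3, tally = 30.0, cost = 16
After iteration 5: i = 4, tally = 55.0, cost = 25
Loop ends.

Final answer: 55.0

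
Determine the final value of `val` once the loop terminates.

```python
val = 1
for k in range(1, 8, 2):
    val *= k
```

Let's trace through this code step by step.

Initialize: val = 1
Entering loop: for k in range(1, 8, 2):
After iteration 1: k = 1, val = 1
After iteration 2: k = 3, val = 3
After iteration 3: k = 5, val = 15
After iteration 4: k = 7, val = 105
Loop ends.

Final answer: 105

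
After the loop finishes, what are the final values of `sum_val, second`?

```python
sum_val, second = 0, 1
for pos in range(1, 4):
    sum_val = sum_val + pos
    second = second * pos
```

Let's trace through this code step by step.

Initialize: sum_val = 0
Initialize: second = 1
Entering loop: for pos in range(1, 4):
After iteration 1: pos = 1, sum_val = 1, second = 1
After iteration 2: pos = 2, sum_val = 3, second = 2
After iteration 3: pos = 3, sum_val = 6, second = 6
Loop ends.

Final answer: 6, 6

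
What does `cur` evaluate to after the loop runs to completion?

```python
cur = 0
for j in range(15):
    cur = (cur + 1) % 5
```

Let's trace through this code step by step.

Initialize: cur = 0
Entering loop: for j in range(15):
After iteration 1: j = 0, cur = 1
After iteration 2: j = 1, cur = 2
After iteration 3: j = 2, cur = 3
After iteration 4: j = 3, cur = 4
After iteration 5: j = 4, cur = 0
After iteration 6: j = 5, cur = 1
After iteration 7: j = 6, cur = 2
After iteration 8: j = 7, cur = 3
After iteration 9: j = 8, cur = 4
After iteration 10: j = 9, cur = 0
After iteration 11: j = 10, cur = 1
After iteration 12: j = 11, cur = 2
After iteration 13: j = 12, cur = 3
After iteration 14: j = 13, cur = 4
After iteration 15: j = 14, cur = 0
Loop ends.

Final answer: 0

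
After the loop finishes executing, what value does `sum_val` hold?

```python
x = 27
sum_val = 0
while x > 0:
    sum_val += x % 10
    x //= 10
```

Let's trace through this code step by step.

Initialize: x = 27
Initialize: sum_val = 0
Entering loop: while x > 0:
After iteration 1: x = 2, sum_val = 7
After iteration 2: x = 0, sum_val = 9
Loop ends.

Final answer: 9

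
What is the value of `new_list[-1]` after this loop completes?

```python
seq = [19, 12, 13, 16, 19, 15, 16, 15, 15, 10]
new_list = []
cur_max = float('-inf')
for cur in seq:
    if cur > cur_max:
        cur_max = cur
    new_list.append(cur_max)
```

Let's trace through this code step by step.

Initialize: seq = [19, 12, 13, 16, 19, 15, 16, 15, 15, 10]
Initialize: new_list = []
Initialize: cur_max = -inf
Entering loop: for cur in seq:
After iteration 1: cur = 19, new_list = [19], cur_max = 19
After iteration 2: cur = 12, new_list = [19, 19], cur_max = 19
After iteration 3: cur = 13, new_list = [19, 19, 19], cur_max = 19
After iteration 4: cur = 16, new_list = [19, 19, 19, 19], cur_max = 19
After iteration 5: cur = 19, new_list = [19, 19, 19, 19, 19], cur_max = 19
After iteration 6: cur = 15, new_list = [19, 19, 19, 19, 19, 19], cur_max = 19
After iteration 7: cur = 16, new_list = [19, 19, 19, 19, 19, 19, 19], cur_max = 19
After iteration 8: cur = 15, new_list = [19, 19, 19, 19, 19, 19, 19, 19], cur_max = 19
After iteration 9: cur = 15, new_list = [19, 19, 19, 19, 19, 19, 19, 19, 19], cur_max = 19
After iteration 10: cur = 10, new_list = [19, 19, 19, 19, 19, 19, 19, 19, 19, 19], cur_max = 19
Loop ends.
new_list[-1] = 19

Final answer: 19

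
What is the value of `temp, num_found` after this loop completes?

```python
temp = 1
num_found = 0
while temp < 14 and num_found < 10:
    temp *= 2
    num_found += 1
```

Let's trace through this code step by step.

Initialize: temp = 1
Initialize: num_found = 0
Entering loop: while temp < 14 and num_found < 10:
After iteration 1: temp = 2, num_found = 1
After iteration 2: temp = 4, num_found = 2
After iteration 3: temp = 8, num_found = 3
After iteration 4: temp = 16, num_found = 4
Loop ends.

Final answer: 16, 4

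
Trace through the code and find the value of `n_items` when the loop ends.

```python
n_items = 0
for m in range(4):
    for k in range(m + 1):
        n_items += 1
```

Let's trace through this code step by step.

Initialize: n_items = 0
Entering loop: for m in range(4):
After iteration 1: m = 0, n_items = 1, k = 0
After iteration 2: m = 1, n_items = 3, k = 1
After iteration 3: m = 2, n_items = 6, k = 2
After iteration 4: m = 3, n_items = 10, k = 3
Loop ends.

Final answer: 10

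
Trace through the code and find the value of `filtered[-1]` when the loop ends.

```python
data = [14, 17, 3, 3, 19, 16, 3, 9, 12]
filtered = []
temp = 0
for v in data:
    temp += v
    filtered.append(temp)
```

Let's trace through this code step by step.

Initialize: data = [14, 17, 3, 3, 19, 16, 3, 9, 12]
Initialize: filtered = []
Initialize: temp = 0
Entering loop: for v in data:
After iteration 1: v = 14, filtered = [14], temp = 14
After iteration 2: v = 17, filtered = [14, 31], temp = 31
After iteration 3: v = 3, filtered = [14, 31, 34], temp = 34
After iteration 4: v = 3, filtered = [14, 31, 34, 37], temp = 37
After iteration 5: v = 19, filtered = [14, 31, 34, 37, 56], temp = 56
After iteration 6: v = 16, filtered = [14, 31, 34, 37, 56, 72], temp = 72
After iteration 7: v = 3, filtered = [14, 31, 34, 37, 56, 72, 75], temp = 75
After iteration 8: v = 9, filtered = [14, 31, 34, 37, 56, 72, 75, 84], temp = 84
After iteration 9: v = 12, filtered = [14, 31, 34, 37, 56, 72, 75, 84, 96], temp = 96
Loop ends.
filtered[-1] = 96

Final answer: 96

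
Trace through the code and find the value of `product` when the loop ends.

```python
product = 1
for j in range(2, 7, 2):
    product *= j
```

Let's trace through this code step by step.

Initialize: product = 1
Entering loop: for j in range(2, 7, 2):
After iteration 1: j = 2, product = 2
After iteration 2: j = 4, product = 8
After iteration 3: j = 6, product = 48
Loop ends.

Final answer: 48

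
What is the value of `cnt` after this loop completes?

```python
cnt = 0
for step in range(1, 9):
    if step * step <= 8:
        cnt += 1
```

Let's trace through this code step by step.

Initialize: cnt = 0
Entering loop: for step in range(1, 9):
After iteration 1: step = 1, cnt = 1
After iteration 2: step = 2, cnt = 2
After iteration 3: step = 3, cnt = 2
After iteration 4: step = 4, cnt = 2
After iteration 5: step = 5, cnt = 2
After iteration 6: step = 6, cnt = 2
After iteration 7: step = 7, cnt = 2
After iteration 8: step = 8, cnt = 2
Loop ends.

Final answer: 2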